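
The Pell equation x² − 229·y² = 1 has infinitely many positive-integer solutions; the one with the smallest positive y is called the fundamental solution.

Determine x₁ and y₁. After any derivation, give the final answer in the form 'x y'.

[15; 7,1,1,7,30] for √229; ℓ=5 ⇒ convergent index 9
a_0=15:  p_0=15·1+0=15,  q_0=15·0+1=1
…
a_5=30:  p_5=30·1710+227=51527,  q_5=30·113+15=3405
a_6=7:  p_6=7·51527+1710=362399,  q_6=7·3405+113=23948
a_7=1:  p_7=1·362399+51527=413926,  q_7=1·23948+3405=27353
a_8=1:  p_8=1·413926+362399=776325,  q_8=1·27353+23948=51301
a_9=7:  p_9=7·776325+413926=5848201,  q_9=7·51301+27353=386460
fundamental: x₁=5848201, y₁=386460  (since 34201454936401 − 229·149351331600 = 1)

5848201 386460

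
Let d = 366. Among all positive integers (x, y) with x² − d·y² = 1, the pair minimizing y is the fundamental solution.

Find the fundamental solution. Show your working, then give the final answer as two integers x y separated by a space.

907925 47458

√366 → a₀=19, period (7,1,1,1,2,12,2,1,1,1,7,38); ℓ=12 even so k=11
a_0=19:  p_0=19·1+0=19,  q_0=19·0+1=1
…
a_3=1:  p_3=1·153+134=287,  q_3=1·8+7=15
a_4=1:  p_4=1·287+153=440,  q_4=1·15+8=23
a_5=2:  p_5=2·440+287=1167,  q_5=2·23+15=61
…
a_7=2:  p_7=2·14444+1167=30055,  q_7=2·755+61=1571
a_8=1:  p_8=1·30055+14444=44499,  q_8=1·1571+755=2326
…
a_10=1:  p_10=1·74554+44499=119053,  q_10=1·3897+2326=6223
a_11=7:  p_11=7·119053+74554=907925,  q_11=7·6223+3897=47458
(x₁, y₁) = (907925, 47458);  907925² − 366·47458² = 1 ✓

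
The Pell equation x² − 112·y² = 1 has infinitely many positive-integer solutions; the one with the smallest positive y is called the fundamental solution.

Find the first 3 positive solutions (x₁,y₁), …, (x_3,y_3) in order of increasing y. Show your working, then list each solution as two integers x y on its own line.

127 12
32257 3048
8193151 774180

√112 → a₀=10, period (1,1,2,1,1,20); ℓ=6 even so k=5
step 0: (10, 1)  from 10·(1,0) + (0,1)
step 1: (11, 1)  from 1·(10,1) + (1,0)
step 2: (21, 2)  from 1·(11,1) + (10,1)
…
step 4: (74, 7)  from 1·(53,5) + (21,2)
step 5: (127, 12)  from 1·(74,7) + (53,5)
fundamental: x₁=127, y₁=12  (since 16129 − 112·144 = 1)
n=2: (127,12)∘(127,12) = (127·127+112·12·12, 127·12+12·127) = (32257,3048)
n=3: (32257,3048)∘(127,12) = (127·32257+112·12·3048, 127·3048+12·32257) = (8193151,774180)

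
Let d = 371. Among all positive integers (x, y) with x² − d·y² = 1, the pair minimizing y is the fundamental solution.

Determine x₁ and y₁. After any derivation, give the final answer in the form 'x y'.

[19; 3,1,4,1,3,38] for √371; ℓ=6 ⇒ convergent index 5
step 0: (19, 1)  from 19·(1,0) + (0,1)
…
step 2: (77, 4)  from 1·(58,3) + (19,1)
step 3: (366, 19)  from 4·(77,4) + (58,3)
step 4: (443, 23)  from 1·(366,19) + (77,4)
step 5: (1695, 88)  from 3·(443,23) + (366,19)
fundamental: x₁=1695, y₁=88  (since 2873025 − 371·7744 = 1)

1695 88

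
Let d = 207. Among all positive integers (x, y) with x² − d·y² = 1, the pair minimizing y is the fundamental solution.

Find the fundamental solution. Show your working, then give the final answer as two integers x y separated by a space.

1151 80

d=207: √d = [14; 2,1,1,2,1,1,2,28] (ℓ=8, even), read p_7/q_7
i=0: a=14 ⇒ p=14, q=1
…
i=4: a=2 ⇒ p=187, q=13
…
i=6: a=1 ⇒ p=446, q=31
i=7: a=2 ⇒ p=1151, q=80
fundamental: x₁=1151, y₁=80  (since 1324801 − 207·6400 = 1)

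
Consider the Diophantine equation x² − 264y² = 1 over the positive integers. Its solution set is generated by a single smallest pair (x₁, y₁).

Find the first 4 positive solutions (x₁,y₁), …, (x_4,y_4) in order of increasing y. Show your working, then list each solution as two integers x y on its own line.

65 4
8449 520
1098305 67596
142771201 8786960

d=264: √d = [16; 4,32] (ℓ=2, even), read p_1/q_1
k=0  a_k=16  p_k/q_k = 16/1
k=1  a_k=4  p_k/q_k = 65/4
→ (65, 4).  Check: 65²=4225, 264·4²=4224, difference 1.
(65+4√264)^2 = 8449 + 520√264
(65+4√264)^3 = 1098305 + 67596√264
(65+4√264)^4 = 142771201 + 8786960√264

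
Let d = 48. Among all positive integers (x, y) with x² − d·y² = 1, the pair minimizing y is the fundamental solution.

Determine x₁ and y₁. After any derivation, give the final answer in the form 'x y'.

√48 → a₀=6, period (1,12); ℓ=2 even so k=1
a_0=6:  p_0=6·1+0=6,  q_0=6·0+1=1
a_1=1:  p_1=1·6+1=7,  q_1=1·1+0=1
fundamental: x₁=7, y₁=1  (since 49 − 48·1 = 1)

7 1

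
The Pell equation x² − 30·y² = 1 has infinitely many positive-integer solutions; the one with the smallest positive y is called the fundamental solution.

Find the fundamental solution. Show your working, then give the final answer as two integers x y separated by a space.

√30 → a₀=5, period (2,10); ℓ=2 even so k=1
i=0: a=5 ⇒ p=5, q=1
i=1: a=2 ⇒ p=11, q=2
→ (11, 2).  Check: 11²=121, 30·2²=120, difference 1.

11 2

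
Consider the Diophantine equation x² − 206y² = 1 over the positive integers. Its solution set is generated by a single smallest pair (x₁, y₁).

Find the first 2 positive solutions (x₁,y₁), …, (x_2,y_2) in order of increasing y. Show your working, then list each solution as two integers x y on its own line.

59535 4148
7088832449 493902360

d=206: √d = [14; 2,1,5,14,5,1,2,28] (ℓ=8, even), read p_7/q_7
a_0=14:  p_0=14·1+0=14,  q_0=14·0+1=1
a_1=2:  p_1=2·14+1=29,  q_1=2·1+0=2
a_2=1:  p_2=1·29+14=43,  q_2=1·2+1=3
…
a_6=1:  p_6=1·17539+3459=20998,  q_6=1·1222+241=1463
a_7=2:  p_7=2·20998+17539=59535,  q_7=2·1463+1222=4148
(x₁, y₁) = (59535, 4148);  59535² − 206·4148² = 1 ✓
k=2:  x_2 = 59535·59535+206·4148·4148 = 7088832449,  y_2 = 59535·4148+4148·59535 = 493902360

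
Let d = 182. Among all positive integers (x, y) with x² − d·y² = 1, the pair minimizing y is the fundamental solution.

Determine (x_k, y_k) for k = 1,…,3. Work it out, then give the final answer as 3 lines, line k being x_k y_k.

27 2
1457 108
78651 5830

√182 → a₀=13, period (2,26); ℓ=2 even so k=1
step 0: (13, 1)  from 13·(1,0) + (0,1)
step 1: (27, 2)  from 2·(13,1) + (1,0)
→ (27, 2).  Check: 27²=729, 182·2²=728, difference 1.
(x_2, y_2) = (27·27 + 182·2·2, 27·2 + 2·27) = (1457, 108)
(x_3, y_3) = (27·1457 + 182·2·108, 27·108 + 2·1457) = (78651, 5830)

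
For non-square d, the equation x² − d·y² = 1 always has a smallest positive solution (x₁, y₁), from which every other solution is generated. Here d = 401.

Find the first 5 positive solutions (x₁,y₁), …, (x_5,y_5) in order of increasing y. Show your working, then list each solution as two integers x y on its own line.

d=401: √d = [20; 40] (ℓ=1, odd), read p_1/q_1
a_0=20:  p_0=20·1+0=20,  q_0=20·0+1=1
a_1=40:  p_1=40·20+1=801,  q_1=40·1+0=40
fundamental: x₁=801, y₁=40  (since 641601 − 401·1600 = 1)
k=2:  x_2 = 801·801+401·40·40 = 1283201,  y_2 = 801·40+40·801 = 64080
k=3:  x_3 = 801·1283201+401·40·64080 = 2055687201,  y_3 = 801·64080+40·1283201 = 102656120
k=4:  x_4 = 801·2055687201+401·40·102656120 = 3293209612801,  y_4 = 801·102656120+40·2055687201 = 164455040160
k=5:  x_5 = 801·3293209612801+401·40·164455040160 = 5275719744020001,  y_5 = 801·164455040160+40·3293209612801 = 263456871680200

801 40
1283201 64080
2055687201 102656120
3293209612801 164455040160
5275719744020001 263456871680200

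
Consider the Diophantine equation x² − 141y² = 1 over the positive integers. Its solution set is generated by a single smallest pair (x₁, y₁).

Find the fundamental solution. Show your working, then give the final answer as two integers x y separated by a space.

[11; 1,6,1,22] for √141; ℓ=4 ⇒ convergent index 3
step 0: (11, 1)  from 11·(1,0) + (0,1)
…
step 2: (83, 7)  from 6·(12,1) + (11,1)
step 3: (95, 8)  from 1·(83,7) + (12,1)
→ (95, 8).  Check: 95²=9025, 141·8²=9024, difference 1.

95 8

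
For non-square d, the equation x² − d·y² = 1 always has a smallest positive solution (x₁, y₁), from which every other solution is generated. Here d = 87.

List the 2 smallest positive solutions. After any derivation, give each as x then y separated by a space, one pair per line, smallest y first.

28 3
1567 168

d=87: √d = [9; 3,18] (ℓ=2, even), read p_1/q_1
a_0=9:  p_0=9·1+0=9,  q_0=9·0+1=1
a_1=3:  p_1=3·9+1=28,  q_1=3·1+0=3
→ (28, 3).  Check: 28²=784, 87·3²=783, difference 1.
(x_2, y_2) = (28·28 + 87·3·3, 28·3 + 3·28) = (1567, 168)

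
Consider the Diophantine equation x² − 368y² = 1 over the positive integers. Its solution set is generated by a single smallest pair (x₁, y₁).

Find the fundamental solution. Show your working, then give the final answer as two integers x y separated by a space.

√368 = [19; 5,2,5,38, …], period ℓ=4 (even) → k=3
i=0: a=19 ⇒ p=19, q=1
…
i=2: a=2 ⇒ p=211, q=11
i=3: a=5 ⇒ p=1151, q=60
fundamental: x₁=1151, y₁=60  (since 1324801 − 368·3600 = 1)

1151 60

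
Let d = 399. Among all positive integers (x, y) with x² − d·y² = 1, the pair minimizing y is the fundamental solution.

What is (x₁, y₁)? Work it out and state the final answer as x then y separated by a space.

d=399: √d = [19; 1,38] (ℓ=2, even), read p_1/q_1
k=0  a_k=19  p_k/q_k = 19/1
k=1  a_k=1  p_k/q_k = 20/1
→ (20, 1).  Check: 20²=400, 399·1²=399, difference 1.

20 1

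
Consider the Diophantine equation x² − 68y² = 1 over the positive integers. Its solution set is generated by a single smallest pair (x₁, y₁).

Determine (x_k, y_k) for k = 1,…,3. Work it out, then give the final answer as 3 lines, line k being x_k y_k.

33 4
2177 264
143649 17420

[8; 4,16] for √68; ℓ=2 ⇒ convergent index 1
step 0: (8, 1)  from 8·(1,0) + (0,1)
step 1: (33, 4)  from 4·(8,1) + (1,0)
(x₁, y₁) = (33, 4);  33² − 68·4² = 1 ✓
(33+4√68)^2 = 2177 + 264√68
(33+4√68)^3 = 143649 + 17420√68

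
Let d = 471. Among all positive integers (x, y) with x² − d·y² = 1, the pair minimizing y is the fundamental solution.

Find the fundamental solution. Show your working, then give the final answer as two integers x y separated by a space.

7838695 361188

√471 = [21; 1,2,2,1,3,…,2,1,42, …], period ℓ=14 (even) → k=13
a_0=21:  p_0=21·1+0=21,  q_0=21·0+1=1
a_1=1:  p_1=1·21+1=22,  q_1=1·1+0=1
a_2=2:  p_2=2·22+21=65,  q_2=2·1+1=3
a_3=2:  p_3=2·65+22=152,  q_3=2·3+1=7
…
a_5=3:  p_5=3·217+152=803,  q_5=3·10+7=37
a_6=4:  p_6=4·803+217=3429,  q_6=4·37+10=158
a_7=14:  p_7=14·3429+803=48809,  q_7=14·158+37=2249
a_8=4:  p_8=4·48809+3429=198665,  q_8=4·2249+158=9154
a_9=3:  p_9=3·198665+48809=644804,  q_9=3·9154+2249=29711
a_10=1:  p_10=1·644804+198665=843469,  q_10=1·29711+9154=38865
a_11=2:  p_11=2·843469+644804=2331742,  q_11=2·38865+29711=107441
a_12=2:  p_12=2·2331742+843469=5506953,  q_12=2·107441+38865=253747
a_13=1:  p_13=1·5506953+2331742=7838695,  q_13=1·253747+107441=361188
→ (7838695, 361188).  Check: 7838695²=61445139303025, 471·361188²=61445139303024, difference 1.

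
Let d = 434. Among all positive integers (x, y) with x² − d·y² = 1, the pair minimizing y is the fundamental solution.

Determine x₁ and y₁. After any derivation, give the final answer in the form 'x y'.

d=434: √d = [20; 1,4,1,40] (ℓ=4, even), read p_3/q_3
k=0  a_k=20  p_k/q_k = 20/1
…
k=2  a_k=4  p_k/q_k = 104/5
k=3  a_k=1  p_k/q_k = 125/6
→ (125, 6).  Check: 125²=15625, 434·6²=15624, difference 1.

125 6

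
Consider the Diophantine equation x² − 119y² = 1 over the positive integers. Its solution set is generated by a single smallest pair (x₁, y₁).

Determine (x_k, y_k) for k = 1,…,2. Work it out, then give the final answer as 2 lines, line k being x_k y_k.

√119 = [10; 1,9,1,20, …], period ℓ=4 (even) → k=3
i=0: a=10 ⇒ p=10, q=1
…
i=2: a=9 ⇒ p=109, q=10
i=3: a=1 ⇒ p=120, q=11
→ (120, 11).  Check: 120²=14400, 119·11²=14399, difference 1.
(x_2, y_2) = (120·120 + 119·11·11, 120·11 + 11·120) = (28799, 2640)

120 11
28799 2640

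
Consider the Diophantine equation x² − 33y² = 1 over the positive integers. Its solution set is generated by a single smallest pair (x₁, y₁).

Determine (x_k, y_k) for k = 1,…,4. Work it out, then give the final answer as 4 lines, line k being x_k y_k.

[5; 1,2,1,10] for √33; ℓ=4 ⇒ convergent index 3
a_0=5:  p_0=5·1+0=5,  q_0=5·0+1=1
…
a_2=2:  p_2=2·6+5=17,  q_2=2·1+1=3
a_3=1:  p_3=1·17+6=23,  q_3=1·3+1=4
→ (23, 4).  Check: 23²=529, 33·4²=528, difference 1.
(23+4√33)^2 = 1057 + 184√33
(23+4√33)^3 = 48599 + 8460√33
(23+4√33)^4 = 2234497 + 388976√33

23 4
1057 184
48599 8460
2234497 388976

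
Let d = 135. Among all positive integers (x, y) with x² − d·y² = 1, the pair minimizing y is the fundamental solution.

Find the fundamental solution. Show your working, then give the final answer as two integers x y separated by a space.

[11; 1,1,1,1,1,1,1,22] for √135; ℓ=8 ⇒ convergent index 7
i=0: a=11 ⇒ p=11, q=1
…
i=2: a=1 ⇒ p=23, q=2
…
i=5: a=1 ⇒ p=93, q=8
i=6: a=1 ⇒ p=151, q=13
i=7: a=1 ⇒ p=244, q=21
fundamental: x₁=244, y₁=21  (since 59536 − 135·441 = 1)

244 21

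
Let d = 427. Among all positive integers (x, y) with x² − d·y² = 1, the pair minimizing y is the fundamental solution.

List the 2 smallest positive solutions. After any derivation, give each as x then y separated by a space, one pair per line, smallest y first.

√427 = [20; 1,1,1,40, …], period ℓ=4 (even) → k=3
i=0: a=20 ⇒ p=20, q=1
…
i=2: a=1 ⇒ p=41, q=2
i=3: a=1 ⇒ p=62, q=3
fundamental: x₁=62, y₁=3  (since 3844 − 427·9 = 1)
(62+3√427)^2 = 7687 + 372√427

62 3
7687 372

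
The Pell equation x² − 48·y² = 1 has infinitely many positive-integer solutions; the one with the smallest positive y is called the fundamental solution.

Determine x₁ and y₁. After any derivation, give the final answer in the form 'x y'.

√48 → a₀=6, period (1,12); ℓ=2 even so k=1
k=0  a_k=6  p_k/q_k = 6/1
k=1  a_k=1  p_k/q_k = 7/1
(x₁, y₁) = (7, 1);  7² − 48·1² = 1 ✓

7 1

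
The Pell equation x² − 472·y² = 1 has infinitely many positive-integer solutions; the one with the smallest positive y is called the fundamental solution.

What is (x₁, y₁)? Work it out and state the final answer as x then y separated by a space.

306917 14127

√472 → a₀=21, period (1,2,1,1,1,…,2,1,42); ℓ=14 even so k=13
k=0  a_k=21  p_k/q_k = 21/1
…
k=4  a_k=1  p_k/q_k = 152/7
k=5  a_k=1  p_k/q_k = 239/11
…
k=7  a_k=5  p_k/q_k = 5779/266
k=8  a_k=4  p_k/q_k = 24224/1115
…
k=10  a_k=1  p_k/q_k = 54227/2496
k=11  a_k=1  p_k/q_k = 84230/3877
k=12  a_k=2  p_k/q_k = 222687/10250
k=13  a_k=1  p_k/q_k = 306917/14127
fundamental: x₁=306917, y₁=14127  (since 94198044889 − 472·199572129 = 1)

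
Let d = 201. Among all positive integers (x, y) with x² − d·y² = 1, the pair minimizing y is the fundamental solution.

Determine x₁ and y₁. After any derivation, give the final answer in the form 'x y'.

√201 → a₀=14, period (5,1,1,1,2,…,1,5,28); ℓ=14 even so k=13
step 0: (14, 1)  from 14·(1,0) + (0,1)
step 1: (71, 5)  from 5·(14,1) + (1,0)
step 2: (85, 6)  from 1·(71,5) + (14,1)
step 3: (156, 11)  from 1·(85,6) + (71,5)
…
step 6: (879, 62)  from 1·(638,45) + (241,17)
step 7: (7670, 541)  from 8·(879,62) + (638,45)
step 8: (8549, 603)  from 1·(7670,541) + (879,62)
step 9: (24768, 1747)  from 2·(8549,603) + (7670,541)
step 10: (33317, 2350)  from 1·(24768,1747) + (8549,603)
…
step 12: (91402, 6447)  from 1·(58085,4097) + (33317,2350)
step 13: (515095, 36332)  from 5·(91402,6447) + (58085,4097)
fundamental: x₁=515095, y₁=36332  (since 265322859025 − 201·1320014224 = 1)

515095 36332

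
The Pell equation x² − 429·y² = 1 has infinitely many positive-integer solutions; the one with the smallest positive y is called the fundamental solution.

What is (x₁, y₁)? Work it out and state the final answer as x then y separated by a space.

√429 → a₀=20, period (1,2,2,9,1,12,1,9,2,2,1,40); ℓ=12 even so k=11
i=0: a=20 ⇒ p=20, q=1
i=1: a=1 ⇒ p=21, q=1
i=2: a=2 ⇒ p=62, q=3
…
i=4: a=9 ⇒ p=1367, q=66
…
i=6: a=12 ⇒ p=19511, q=942
…
i=8: a=9 ⇒ p=208718, q=10077
i=9: a=2 ⇒ p=438459, q=21169
i=10: a=2 ⇒ p=1085636, q=52415
i=11: a=1 ⇒ p=1524095, q=73584
fundamental: x₁=1524095, y₁=73584  (since 2322865569025 − 429·5414605056 = 1)

1524095 73584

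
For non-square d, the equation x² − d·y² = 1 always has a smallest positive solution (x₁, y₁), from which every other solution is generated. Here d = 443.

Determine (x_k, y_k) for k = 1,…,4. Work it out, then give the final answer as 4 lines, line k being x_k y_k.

d=443: √d = [21; 21,42] (ℓ=2, even), read p_1/q_1
a_0=21:  p_0=21·1+0=21,  q_0=21·0+1=1
a_1=21:  p_1=21·21+1=442,  q_1=21·1+0=21
(x₁, y₁) = (442, 21);  442² − 443·21² = 1 ✓
n=2: (442,21)∘(442,21) = (442·442+443·21·21, 442·21+21·442) = (390727,18564)
n=3: (390727,18564)∘(442,21) = (442·390727+443·21·18564, 442·18564+21·390727) = (345402226,16410555)
n=4: (345402226,16410555)∘(442,21) = (442·345402226+443·21·16410555, 442·16410555+21·345402226) = (305335177057,14506912056)

442 21
390727 18564
345402226 16410555
305335177057 14506912056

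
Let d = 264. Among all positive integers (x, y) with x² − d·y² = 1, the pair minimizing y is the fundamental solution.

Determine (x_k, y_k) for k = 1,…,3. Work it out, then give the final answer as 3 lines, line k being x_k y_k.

d=264: √d = [16; 4,32] (ℓ=2, even), read p_1/q_1
a_0=16:  p_0=16·1+0=16,  q_0=16·0+1=1
a_1=4:  p_1=4·16+1=65,  q_1=4·1+0=4
fundamental: x₁=65, y₁=4  (since 4225 − 264·16 = 1)
k=2:  x_2 = 65·65+264·4·4 = 8449,  y_2 = 65·4+4·65 = 520
k=3:  x_3 = 65·8449+264·4·520 = 1098305,  y_3 = 65·520+4·8449 = 67596

65 4
8449 520
1098305 67596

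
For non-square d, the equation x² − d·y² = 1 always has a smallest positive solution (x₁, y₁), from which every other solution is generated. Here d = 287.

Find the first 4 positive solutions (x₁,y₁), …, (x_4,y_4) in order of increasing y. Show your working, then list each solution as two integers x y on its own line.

d=287: √d = [16; 1,15,1,32] (ℓ=4, even), read p_3/q_3
a_0=16:  p_0=16·1+0=16,  q_0=16·0+1=1
a_1=1:  p_1=1·16+1=17,  q_1=1·1+0=1
a_2=15:  p_2=15·17+16=271,  q_2=15·1+1=16
a_3=1:  p_3=1·271+17=288,  q_3=1·16+1=17
(x₁, y₁) = (288, 17);  288² − 287·17² = 1 ✓
n=2: (288,17)∘(288,17) = (288·288+287·17·17, 288·17+17·288) = (165887,9792)
n=3: (165887,9792)∘(288,17) = (288·165887+287·17·9792, 288·9792+17·165887) = (95550624,5640175)
n=4: (95550624,5640175)∘(288,17) = (288·95550624+287·17·5640175, 288·5640175+17·95550624) = (55036993537,3248731008)

288 17
165887 9792
95550624 5640175
55036993537 3248731008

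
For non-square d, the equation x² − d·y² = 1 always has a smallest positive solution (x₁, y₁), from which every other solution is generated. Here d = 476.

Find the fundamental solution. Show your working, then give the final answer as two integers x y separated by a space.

28799 1320

[21; 1,4,2,10,2,4,1,42] for √476; ℓ=8 ⇒ convergent index 7
k=0  a_k=21  p_k/q_k = 21/1
k=1  a_k=1  p_k/q_k = 22/1
…
k=3  a_k=2  p_k/q_k = 240/11
k=4  a_k=10  p_k/q_k = 2509/115
k=5  a_k=2  p_k/q_k = 5258/241
k=6  a_k=4  p_k/q_k = 23541/1079
k=7  a_k=1  p_k/q_k = 28799/1320
(x₁, y₁) = (28799, 1320);  28799² − 476·1320² = 1 ✓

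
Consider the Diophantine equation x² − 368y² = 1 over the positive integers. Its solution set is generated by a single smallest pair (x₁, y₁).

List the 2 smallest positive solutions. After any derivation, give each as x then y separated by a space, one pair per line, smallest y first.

[19; 5,2,5,38] for √368; ℓ=4 ⇒ convergent index 3
k=0  a_k=19  p_k/q_k = 19/1
k=1  a_k=5  p_k/q_k = 96/5
k=2  a_k=2  p_k/q_k = 211/11
k=3  a_k=5  p_k/q_k = 1151/60
(x₁, y₁) = (1151, 60);  1151² − 368·60² = 1 ✓
(1151+60√368)^2 = 2649601 + 138120√368

1151 60
2649601 138120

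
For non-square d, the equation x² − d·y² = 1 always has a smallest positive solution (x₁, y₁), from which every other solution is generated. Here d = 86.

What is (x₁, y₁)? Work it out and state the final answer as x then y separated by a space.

10405 1122

[9; 3,1,1,1,8,1,1,1,3,18] for √86; ℓ=10 ⇒ convergent index 9
a_0=9:  p_0=9·1+0=9,  q_0=9·0+1=1
a_1=3:  p_1=3·9+1=28,  q_1=3·1+0=3
…
a_3=1:  p_3=1·37+28=65,  q_3=1·4+3=7
a_4=1:  p_4=1·65+37=102,  q_4=1·7+4=11
…
a_8=1:  p_8=1·1864+983=2847,  q_8=1·201+106=307
a_9=3:  p_9=3·2847+1864=10405,  q_9=3·307+201=1122
→ (10405, 1122).  Check: 10405²=108264025, 86·1122²=108264024, difference 1.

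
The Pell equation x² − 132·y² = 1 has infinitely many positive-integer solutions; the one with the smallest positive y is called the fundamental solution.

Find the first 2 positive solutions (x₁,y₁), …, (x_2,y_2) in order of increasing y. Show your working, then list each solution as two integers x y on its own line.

√132 → a₀=11, period (2,22); ℓ=2 even so k=1
a_0=11:  p_0=11·1+0=11,  q_0=11·0+1=1
a_1=2:  p_1=2·11+1=23,  q_1=2·1+0=2
(x₁, y₁) = (23, 2);  23² − 132·2² = 1 ✓
(x_2, y_2) = (23·23 + 132·2·2, 23·2 + 2·23) = (1057, 92)

23 2
1057 92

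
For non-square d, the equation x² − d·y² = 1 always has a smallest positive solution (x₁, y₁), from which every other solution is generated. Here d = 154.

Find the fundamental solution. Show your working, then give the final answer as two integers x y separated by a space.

21295 1716

d=154: √d = [12; 2,2,3,1,2,1,3,2,2,24] (ℓ=10, even), read p_9/q_9
k=0  a_k=12  p_k/q_k = 12/1
k=1  a_k=2  p_k/q_k = 25/2
k=2  a_k=2  p_k/q_k = 62/5
…
k=4  a_k=1  p_k/q_k = 273/22
…
k=6  a_k=1  p_k/q_k = 1030/83
k=7  a_k=3  p_k/q_k = 3847/310
k=8  a_k=2  p_k/q_k = 8724/703
k=9  a_k=2  p_k/q_k = 21295/1716
fundamental: x₁=21295, y₁=1716  (since 453477025 − 154·2944656 = 1)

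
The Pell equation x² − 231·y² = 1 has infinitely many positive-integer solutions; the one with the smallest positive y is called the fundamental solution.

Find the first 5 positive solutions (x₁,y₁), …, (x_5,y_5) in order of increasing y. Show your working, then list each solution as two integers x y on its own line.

76 5
11551 760
1755676 115515
266851201 17557520
40559626876 2668627525

[15; 5,30] for √231; ℓ=2 ⇒ convergent index 1
step 0: (15, 1)  from 15·(1,0) + (0,1)
step 1: (76, 5)  from 5·(15,1) + (1,0)
→ (76, 5).  Check: 76²=5776, 231·5²=5775, difference 1.
n=2: (76,5)∘(76,5) = (76·76+231·5·5, 76·5+5·76) = (11551,760)
n=3: (11551,760)∘(76,5) = (76·11551+231·5·760, 76·760+5·11551) = (1755676,115515)
n=4: (1755676,115515)∘(76,5) = (76·1755676+231·5·115515, 76·115515+5·1755676) = (266851201,17557520)
n=5: (266851201,17557520)∘(76,5) = (76·266851201+231·5·17557520, 76·17557520+5·266851201) = (40559626876,2668627525)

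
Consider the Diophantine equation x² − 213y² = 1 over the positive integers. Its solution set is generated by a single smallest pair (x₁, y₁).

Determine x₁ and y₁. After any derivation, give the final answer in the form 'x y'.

194399 13320

[14; 1,1,2,6,1,8,1,6,2,1,1,28] for √213; ℓ=12 ⇒ convergent index 11
step 0: (14, 1)  from 14·(1,0) + (0,1)
step 1: (15, 1)  from 1·(14,1) + (1,0)
step 2: (29, 2)  from 1·(15,1) + (14,1)
step 3: (73, 5)  from 2·(29,2) + (15,1)
…
step 5: (540, 37)  from 1·(467,32) + (73,5)
step 6: (4787, 328)  from 8·(540,37) + (467,32)
step 7: (5327, 365)  from 1·(4787,328) + (540,37)
step 8: (36749, 2518)  from 6·(5327,365) + (4787,328)
…
step 10: (115574, 7919)  from 1·(78825,5401) + (36749,2518)
step 11: (194399, 13320)  from 1·(115574,7919) + (78825,5401)
fundamental: x₁=194399, y₁=13320  (since 37790971201 − 213·177422400 = 1)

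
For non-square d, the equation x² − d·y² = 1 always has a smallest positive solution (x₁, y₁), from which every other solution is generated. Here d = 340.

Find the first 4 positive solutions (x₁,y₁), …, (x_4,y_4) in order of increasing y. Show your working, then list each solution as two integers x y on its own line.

√340 → a₀=18, period (2,3,1,1,1,…,3,2,36); ℓ=14 even so k=13
a_0=18:  p_0=18·1+0=18,  q_0=18·0+1=1
…
a_2=3:  p_2=3·37+18=129,  q_2=3·2+1=7
a_3=1:  p_3=1·129+37=166,  q_3=1·7+2=9
a_4=1:  p_4=1·166+129=295,  q_4=1·9+7=16
a_5=1:  p_5=1·295+166=461,  q_5=1·16+9=25
a_6=1:  p_6=1·461+295=756,  q_6=1·25+16=41
a_7=8:  p_7=8·756+461=6509,  q_7=8·41+25=353
a_8=1:  p_8=1·6509+756=7265,  q_8=1·353+41=394
a_9=1:  p_9=1·7265+6509=13774,  q_9=1·394+353=747
a_10=1:  p_10=1·13774+7265=21039,  q_10=1·747+394=1141
a_11=1:  p_11=1·21039+13774=34813,  q_11=1·1141+747=1888
a_12=3:  p_12=3·34813+21039=125478,  q_12=3·1888+1141=6805
a_13=2:  p_13=2·125478+34813=285769,  q_13=2·6805+1888=15498
fundamental: x₁=285769, y₁=15498  (since 81663921361 − 340·240188004 = 1)
(x_2, y_2) = (285769·285769 + 340·15498·15498, 285769·15498 + 15498·285769) = (163327842721, 8857695924)
(x_3, y_3) = (285769·163327842721 + 340·15498·8857695924, 285769·8857695924 + 15498·163327842721) = (93348068572789129, 5062509812995614)
(x_4, y_4) = (285769·93348068572789129 + 340·15498·5062509812995614, 285769·5062509812995614 + 15498·93348068572789129) = (53351968415791425367681, 2893416733491029538408)

285769 15498
163327842721 8857695924
93348068572789129 5062509812995614
53351968415791425367681 2893416733491029538408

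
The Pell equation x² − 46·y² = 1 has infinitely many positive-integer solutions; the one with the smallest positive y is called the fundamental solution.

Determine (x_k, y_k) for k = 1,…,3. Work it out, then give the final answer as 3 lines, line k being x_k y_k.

√46 = [6; 1,3,1,1,2,6,2,1,1,3,1,12, …], period ℓ=12 (even) → k=11
i=0: a=6 ⇒ p=6, q=1
i=1: a=1 ⇒ p=7, q=1
i=2: a=3 ⇒ p=27, q=4
i=3: a=1 ⇒ p=34, q=5
i=4: a=1 ⇒ p=61, q=9
i=5: a=2 ⇒ p=156, q=23
i=6: a=6 ⇒ p=997, q=147
i=7: a=2 ⇒ p=2150, q=317
…
i=9: a=1 ⇒ p=5297, q=781
i=10: a=3 ⇒ p=19038, q=2807
i=11: a=1 ⇒ p=24335, q=3588
→ (24335, 3588).  Check: 24335²=592192225, 46·3588²=592192224, difference 1.
(x_2, y_2) = (24335·24335 + 46·3588·3588, 24335·3588 + 3588·24335) = (1184384449, 174627960)
(x_3, y_3) = (24335·1184384449 + 46·3588·174627960, 24335·174627960 + 3588·1184384449) = (57643991108495, 8499142809612)

24335 3588
1184384449 174627960
57643991108495 8499142809612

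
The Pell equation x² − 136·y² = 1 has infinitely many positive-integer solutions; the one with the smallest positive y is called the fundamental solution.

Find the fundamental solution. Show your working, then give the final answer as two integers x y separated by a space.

35 3

[11; 1,1,1,22] for √136; ℓ=4 ⇒ convergent index 3
step 0: (11, 1)  from 11·(1,0) + (0,1)
…
step 2: (23, 2)  from 1·(12,1) + (11,1)
step 3: (35, 3)  from 1·(23,2) + (12,1)
fundamental: x₁=35, y₁=3  (since 1225 − 136·9 = 1)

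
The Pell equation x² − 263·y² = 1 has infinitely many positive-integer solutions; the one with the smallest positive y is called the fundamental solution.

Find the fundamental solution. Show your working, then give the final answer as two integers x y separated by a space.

139128 8579

d=263: √d = [16; 4,1,1,1,1,15,1,1,1,1,4,32] (ℓ=12, even), read p_11/q_11
step 0: (16, 1)  from 16·(1,0) + (0,1)
step 1: (65, 4)  from 4·(16,1) + (1,0)
…
step 5: (373, 23)  from 1·(227,14) + (146,9)
step 6: (5822, 359)  from 15·(373,23) + (227,14)
…
step 8: (12017, 741)  from 1·(6195,382) + (5822,359)
step 9: (18212, 1123)  from 1·(12017,741) + (6195,382)
step 10: (30229, 1864)  from 1·(18212,1123) + (12017,741)
step 11: (139128, 8579)  from 4·(30229,1864) + (18212,1123)
(x₁, y₁) = (139128, 8579);  139128² − 263·8579² = 1 ✓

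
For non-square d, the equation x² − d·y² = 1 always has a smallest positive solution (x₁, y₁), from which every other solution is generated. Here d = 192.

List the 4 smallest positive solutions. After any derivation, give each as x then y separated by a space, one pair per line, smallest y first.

97 7
18817 1358
3650401 263445
708158977 51106972

√192 = [13; 1,5,1,26, …], period ℓ=4 (even) → k=3
k=0  a_k=13  p_k/q_k = 13/1
k=1  a_k=1  p_k/q_k = 14/1
k=2  a_k=5  p_k/q_k = 83/6
k=3  a_k=1  p_k/q_k = 97/7
→ (97, 7).  Check: 97²=9409, 192·7²=9408, difference 1.
(x_2, y_2) = (97·97 + 192·7·7, 97·7 + 7·97) = (18817, 1358)
(x_3, y_3) = (97·18817 + 192·7·1358, 97·1358 + 7·18817) = (3650401, 263445)
(x_4, y_4) = (97·3650401 + 192·7·263445, 97·263445 + 7·3650401) = (708158977, 51106972)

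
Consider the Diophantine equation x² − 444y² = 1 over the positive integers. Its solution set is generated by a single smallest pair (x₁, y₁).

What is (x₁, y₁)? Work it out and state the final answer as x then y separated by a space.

d=444: √d = [21; 14,42] (ℓ=2, even), read p_1/q_1
a_0=21:  p_0=21·1+0=21,  q_0=21·0+1=1
a_1=14:  p_1=14·21+1=295,  q_1=14·1+0=14
(x₁, y₁) = (295, 14);  295² − 444·14² = 1 ✓

295 14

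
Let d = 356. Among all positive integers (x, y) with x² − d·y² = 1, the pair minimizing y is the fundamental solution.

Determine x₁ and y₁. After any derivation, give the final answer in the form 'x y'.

√356 = [18; 1,6,1,1,2,…,6,1,36, …], period ℓ=14 (even) → k=13
k=0  a_k=18  p_k/q_k = 18/1
…
k=6  a_k=1  p_k/q_k = 1000/53
…
k=9  a_k=2  p_k/q_k = 28151/1492
…
k=11  a_k=1  p_k/q_k = 66019/3499
k=12  a_k=6  p_k/q_k = 433982/23001
k=13  a_k=1  p_k/q_k = 500001/26500
→ (500001, 26500).  Check: 500001²=250001000001, 356·26500²=250001000000, difference 1.

500001 26500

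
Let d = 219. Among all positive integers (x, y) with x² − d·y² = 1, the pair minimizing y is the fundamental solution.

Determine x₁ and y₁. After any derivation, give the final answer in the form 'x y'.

[14; 1,3,1,28] for √219; ℓ=4 ⇒ convergent index 3
k=0  a_k=14  p_k/q_k = 14/1
k=1  a_k=1  p_k/q_k = 15/1
k=2  a_k=3  p_k/q_k = 59/4
k=3  a_k=1  p_k/q_k = 74/5
(x₁, y₁) = (74, 5);  74² − 219·5² = 1 ✓

74 5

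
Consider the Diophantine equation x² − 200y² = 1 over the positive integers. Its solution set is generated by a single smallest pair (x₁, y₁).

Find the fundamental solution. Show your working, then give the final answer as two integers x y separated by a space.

99 7

√200 → a₀=14, period (7,28); ℓ=2 even so k=1
i=0: a=14 ⇒ p=14, q=1
i=1: a=7 ⇒ p=99, q=7
→ (99, 7).  Check: 99²=9801, 200·7²=9800, difference 1.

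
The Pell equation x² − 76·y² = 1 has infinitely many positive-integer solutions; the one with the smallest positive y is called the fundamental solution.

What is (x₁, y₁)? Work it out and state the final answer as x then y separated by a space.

√76 → a₀=8, period (1,2,1,1,5,4,5,1,1,2,1,16); ℓ=12 even so k=11
i=0: a=8 ⇒ p=8, q=1
i=1: a=1 ⇒ p=9, q=1
i=2: a=2 ⇒ p=26, q=3
i=3: a=1 ⇒ p=35, q=4
i=4: a=1 ⇒ p=61, q=7
i=5: a=5 ⇒ p=340, q=39
i=6: a=4 ⇒ p=1421, q=163
i=7: a=5 ⇒ p=7445, q=854
i=8: a=1 ⇒ p=8866, q=1017
i=9: a=1 ⇒ p=16311, q=1871
i=10: a=2 ⇒ p=41488, q=4759
i=11: a=1 ⇒ p=57799, q=6630
(x₁, y₁) = (57799, 6630);  57799² − 76·6630² = 1 ✓

57799 6630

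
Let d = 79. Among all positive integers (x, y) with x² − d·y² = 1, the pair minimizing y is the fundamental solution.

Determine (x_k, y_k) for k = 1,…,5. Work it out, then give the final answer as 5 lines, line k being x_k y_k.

80 9
12799 1440
2047760 230391
327628801 36861120
52418560400 5897548809

[8; 1,7,1,16] for √79; ℓ=4 ⇒ convergent index 3
k=0  a_k=8  p_k/q_k = 8/1
…
k=2  a_k=7  p_k/q_k = 71/8
k=3  a_k=1  p_k/q_k = 80/9
→ (80, 9).  Check: 80²=6400, 79·9²=6399, difference 1.
(80+9√79)^2 = 12799 + 1440√79
(80+9√79)^3 = 2047760 + 230391√79
(80+9√79)^4 = 327628801 + 36861120√79
(80+9√79)^5 = 52418560400 + 5897548809√79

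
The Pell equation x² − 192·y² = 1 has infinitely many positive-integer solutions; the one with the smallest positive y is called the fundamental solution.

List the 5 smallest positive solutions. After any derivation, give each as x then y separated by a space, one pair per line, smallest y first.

97 7
18817 1358
3650401 263445
708158977 51106972
137379191137 9914489123

d=192: √d = [13; 1,5,1,26] (ℓ=4, even), read p_3/q_3
a_0=13:  p_0=13·1+0=13,  q_0=13·0+1=1
a_1=1:  p_1=1·13+1=14,  q_1=1·1+0=1
a_2=5:  p_2=5·14+13=83,  q_2=5·1+1=6
a_3=1:  p_3=1·83+14=97,  q_3=1·6+1=7
fundamental: x₁=97, y₁=7  (since 9409 − 192·49 = 1)
k=2:  x_2 = 97·97+192·7·7 = 18817,  y_2 = 97·7+7·97 = 1358
k=3:  x_3 = 97·18817+192·7·1358 = 3650401,  y_3 = 97·1358+7·18817 = 263445
k=4:  x_4 = 97·3650401+192·7·263445 = 708158977,  y_4 = 97·263445+7·3650401 = 51106972
k=5:  x_5 = 97·708158977+192·7·51106972 = 137379191137,  y_5 = 97·51106972+7·708158977 = 9914489123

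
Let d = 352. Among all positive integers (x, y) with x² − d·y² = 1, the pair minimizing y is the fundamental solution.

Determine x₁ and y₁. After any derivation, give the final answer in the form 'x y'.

77617 4137

√352 = [18; 1,3,5,9,5,3,1,36, …], period ℓ=8 (even) → k=7
k=0  a_k=18  p_k/q_k = 18/1
k=1  a_k=1  p_k/q_k = 19/1
…
k=5  a_k=5  p_k/q_k = 18499/986
k=6  a_k=3  p_k/q_k = 59118/3151
k=7  a_k=1  p_k/q_k = 77617/4137
→ (77617, 4137).  Check: 77617²=6024398689, 352·4137²=6024398688, difference 1.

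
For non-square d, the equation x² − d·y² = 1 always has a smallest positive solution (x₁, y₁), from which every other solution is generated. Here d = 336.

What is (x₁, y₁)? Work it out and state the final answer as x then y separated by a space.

55 3

√336 → a₀=18, period (3,36); ℓ=2 even so k=1
step 0: (18, 1)  from 18·(1,0) + (0,1)
step 1: (55, 3)  from 3·(18,1) + (1,0)
fundamental: x₁=55, y₁=3  (since 3025 − 336·9 = 1)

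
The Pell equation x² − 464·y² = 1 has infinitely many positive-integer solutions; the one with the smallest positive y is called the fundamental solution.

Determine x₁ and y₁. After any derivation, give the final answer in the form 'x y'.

√464 = [21; 1,1,5,1,1,1,5,1,1,42, …], period ℓ=10 (even) → k=9
a_0=21:  p_0=21·1+0=21,  q_0=21·0+1=1
a_1=1:  p_1=1·21+1=22,  q_1=1·1+0=1
a_2=1:  p_2=1·22+21=43,  q_2=1·1+1=2
a_3=5:  p_3=5·43+22=237,  q_3=5·2+1=11
…
a_6=1:  p_6=1·517+280=797,  q_6=1·24+13=37
a_7=5:  p_7=5·797+517=4502,  q_7=5·37+24=209
a_8=1:  p_8=1·4502+797=5299,  q_8=1·209+37=246
a_9=1:  p_9=1·5299+4502=9801,  q_9=1·246+209=455
→ (9801, 455).  Check: 9801²=96059601, 464·455²=96059600, difference 1.

9801 455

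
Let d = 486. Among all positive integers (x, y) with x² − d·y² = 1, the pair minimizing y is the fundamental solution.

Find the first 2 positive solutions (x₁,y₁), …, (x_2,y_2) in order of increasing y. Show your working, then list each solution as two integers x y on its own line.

[22; 22,44] for √486; ℓ=2 ⇒ convergent index 1
k=0  a_k=22  p_k/q_k = 22/1
k=1  a_k=22  p_k/q_k = 485/22
fundamental: x₁=485, y₁=22  (since 235225 − 486·484 = 1)
k=2:  x_2 = 485·485+486·22·22 = 470449,  y_2 = 485·22+22·485 = 21340

485 22
470449 21340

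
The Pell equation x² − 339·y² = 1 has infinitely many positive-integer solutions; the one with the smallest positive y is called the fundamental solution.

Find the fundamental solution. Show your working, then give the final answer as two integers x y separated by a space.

97970 5321

d=339: √d = [18; 2,2,2,1,17,1,2,2,2,36] (ℓ=10, even), read p_9/q_9
i=0: a=18 ⇒ p=18, q=1
…
i=2: a=2 ⇒ p=92, q=5
i=3: a=2 ⇒ p=221, q=12
i=4: a=1 ⇒ p=313, q=17
i=5: a=17 ⇒ p=5542, q=301
…
i=7: a=2 ⇒ p=17252, q=937
i=8: a=2 ⇒ p=40359, q=2192
i=9: a=2 ⇒ p=97970, q=5321
fundamental: x₁=97970, y₁=5321  (since 9598120900 − 339·28313041 = 1)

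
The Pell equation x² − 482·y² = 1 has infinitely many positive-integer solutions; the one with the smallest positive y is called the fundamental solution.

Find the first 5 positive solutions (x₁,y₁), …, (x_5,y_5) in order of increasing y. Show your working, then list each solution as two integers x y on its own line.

[21; 1,20,1,42] for √482; ℓ=4 ⇒ convergent index 3
a_0=21:  p_0=21·1+0=21,  q_0=21·0+1=1
a_1=1:  p_1=1·21+1=22,  q_1=1·1+0=1
a_2=20:  p_2=20·22+21=461,  q_2=20·1+1=21
a_3=1:  p_3=1·461+22=483,  q_3=1·21+1=22
fundamental: x₁=483, y₁=22  (since 233289 − 482·484 = 1)
(x_2, y_2) = (483·483 + 482·22·22, 483·22 + 22·483) = (466577, 21252)
(x_3, y_3) = (483·466577 + 482·22·21252, 483·21252 + 22·466577) = (450712899, 20529410)
(x_4, y_4) = (483·450712899 + 482·22·20529410, 483·20529410 + 22·450712899) = (435388193857, 19831388808)
(x_5, y_5) = (483·435388193857 + 482·22·19831388808, 483·19831388808 + 22·435388193857) = (420584544552963, 19157101059118)

483 22
466577 21252
450712899 20529410
435388193857 19831388808
420584544552963 19157101059118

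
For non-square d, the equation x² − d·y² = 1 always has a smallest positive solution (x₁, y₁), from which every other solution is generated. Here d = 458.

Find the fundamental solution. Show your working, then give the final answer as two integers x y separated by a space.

√458 → a₀=21, period (2,2,42); ℓ=3 odd so k=5
a_0=21:  p_0=21·1+0=21,  q_0=21·0+1=1
a_1=2:  p_1=2·21+1=43,  q_1=2·1+0=2
a_2=2:  p_2=2·43+21=107,  q_2=2·2+1=5
a_3=42:  p_3=42·107+43=4537,  q_3=42·5+2=212
a_4=2:  p_4=2·4537+107=9181,  q_4=2·212+5=429
a_5=2:  p_5=2·9181+4537=22899,  q_5=2·429+212=1070
→ (22899, 1070).  Check: 22899²=524364201, 458·1070²=524364200, difference 1.

22899 1070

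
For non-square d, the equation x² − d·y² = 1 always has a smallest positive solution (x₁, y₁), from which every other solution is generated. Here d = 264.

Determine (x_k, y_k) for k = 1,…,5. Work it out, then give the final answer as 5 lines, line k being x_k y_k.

65 4
8449 520
1098305 67596
142771201 8786960
18559157825 1142237204

√264 → a₀=16, period (4,32); ℓ=2 even so k=1
step 0: (16, 1)  from 16·(1,0) + (0,1)
step 1: (65, 4)  from 4·(16,1) + (1,0)
fundamental: x₁=65, y₁=4  (since 4225 − 264·16 = 1)
(x_2, y_2) = (65·65 + 264·4·4, 65·4 + 4·65) = (8449, 520)
(x_3, y_3) = (65·8449 + 264·4·520, 65·520 + 4·8449) = (1098305, 67596)
(x_4, y_4) = (65·1098305 + 264·4·67596, 65·67596 + 4·1098305) = (142771201, 8786960)
(x_5, y_5) = (65·142771201 + 264·4·8786960, 65·8786960 + 4·142771201) = (18559157825, 1142237204)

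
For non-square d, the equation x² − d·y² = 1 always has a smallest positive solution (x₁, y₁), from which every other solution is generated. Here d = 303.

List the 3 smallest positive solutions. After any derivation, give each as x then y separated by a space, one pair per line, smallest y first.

[17; 2,2,5,2,2,34] for √303; ℓ=6 ⇒ convergent index 5
k=0  a_k=17  p_k/q_k = 17/1
k=1  a_k=2  p_k/q_k = 35/2
…
k=4  a_k=2  p_k/q_k = 1027/59
k=5  a_k=2  p_k/q_k = 2524/145
(x₁, y₁) = (2524, 145);  2524² − 303·145² = 1 ✓
k=2:  x_2 = 2524·2524+303·145·145 = 12741151,  y_2 = 2524·145+145·2524 = 731960
k=3:  x_3 = 2524·12741151+303·145·731960 = 64317327724,  y_3 = 2524·731960+145·12741151 = 3694933935

2524 145
12741151 731960
64317327724 3694933935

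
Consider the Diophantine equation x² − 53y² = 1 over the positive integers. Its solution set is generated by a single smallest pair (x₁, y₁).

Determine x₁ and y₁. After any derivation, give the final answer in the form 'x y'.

√53 → a₀=7, period (3,1,1,3,14); ℓ=5 odd so k=9
k=0  a_k=7  p_k/q_k = 7/1
…
k=2  a_k=1  p_k/q_k = 29/4
k=3  a_k=1  p_k/q_k = 51/7
…
k=7  a_k=1  p_k/q_k = 10578/1453
k=8  a_k=1  p_k/q_k = 18557/2549
k=9  a_k=3  p_k/q_k = 66249/9100
fundamental: x₁=66249, y₁=9100  (since 4388930001 − 53·82810000 = 1)

66249 9100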